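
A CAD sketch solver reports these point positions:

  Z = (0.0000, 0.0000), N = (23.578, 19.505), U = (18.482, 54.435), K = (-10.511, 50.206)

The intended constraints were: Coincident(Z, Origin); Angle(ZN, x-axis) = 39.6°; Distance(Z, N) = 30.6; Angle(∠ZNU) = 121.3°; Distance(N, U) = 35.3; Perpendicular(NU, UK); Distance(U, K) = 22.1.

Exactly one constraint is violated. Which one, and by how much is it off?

Distance(U, K) = 22.1 — off by 7.20.

Z = (0.00, 0.00) ✓; ZN at 39.60° ✓; |ZN| = 30.60 ✓; ∠ZNU = 121.3° ✓; |NU| = 35.30 ✓; ∠(NU, UK) = 90.00° ✓; |UK| = 29.30 ✗.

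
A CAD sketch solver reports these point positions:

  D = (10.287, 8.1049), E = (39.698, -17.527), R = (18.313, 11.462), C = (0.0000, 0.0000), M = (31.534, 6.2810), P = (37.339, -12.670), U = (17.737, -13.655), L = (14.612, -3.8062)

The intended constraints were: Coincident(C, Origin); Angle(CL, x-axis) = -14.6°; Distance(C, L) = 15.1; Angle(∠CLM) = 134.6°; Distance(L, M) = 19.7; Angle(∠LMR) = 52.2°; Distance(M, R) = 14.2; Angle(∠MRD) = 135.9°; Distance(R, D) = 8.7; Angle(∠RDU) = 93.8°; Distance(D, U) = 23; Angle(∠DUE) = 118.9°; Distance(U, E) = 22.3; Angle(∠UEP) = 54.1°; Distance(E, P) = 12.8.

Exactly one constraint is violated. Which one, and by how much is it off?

Distance(E, P) = 12.8 — off by 7.40.

C = (0.00, 0.00) ✓; CL at -14.60° ✓; |CL| = 15.10 ✓; ∠CLM = 134.6° ✓; |LM| = 19.70 ✓; ∠LMR = 52.20° ✓; |MR| = 14.20 ✓; ∠MRD = 135.9° ✓; |RD| = 8.700 ✓; ∠RDU = 93.80° ✓; |DU| = 23.00 ✓; ∠DUE = 118.9° ✓; |UE| = 22.30 ✓; ∠UEP = 54.10° ✓; |EP| = 5.400 ✗.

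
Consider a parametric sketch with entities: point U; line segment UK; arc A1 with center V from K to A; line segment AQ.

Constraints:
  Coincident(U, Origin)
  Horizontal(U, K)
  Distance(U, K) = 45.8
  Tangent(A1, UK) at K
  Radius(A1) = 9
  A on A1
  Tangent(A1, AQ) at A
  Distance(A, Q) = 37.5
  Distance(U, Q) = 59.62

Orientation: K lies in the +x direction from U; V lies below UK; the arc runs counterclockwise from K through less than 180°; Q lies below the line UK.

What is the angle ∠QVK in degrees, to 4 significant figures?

167.1°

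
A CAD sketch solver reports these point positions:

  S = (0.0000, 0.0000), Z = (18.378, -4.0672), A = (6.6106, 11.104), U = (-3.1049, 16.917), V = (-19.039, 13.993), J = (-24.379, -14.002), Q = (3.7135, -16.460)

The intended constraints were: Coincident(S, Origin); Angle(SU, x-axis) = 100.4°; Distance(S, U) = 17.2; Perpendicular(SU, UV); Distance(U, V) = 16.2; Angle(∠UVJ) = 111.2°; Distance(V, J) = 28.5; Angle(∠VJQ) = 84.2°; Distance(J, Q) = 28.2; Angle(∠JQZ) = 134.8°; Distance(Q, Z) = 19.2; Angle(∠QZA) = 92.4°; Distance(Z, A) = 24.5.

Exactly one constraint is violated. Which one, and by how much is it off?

Distance(Z, A) = 24.5 — off by 5.30.

S = (0.00, 0.00) ✓; SU at 100.4° ✓; |SU| = 17.20 ✓; ∠(SU, UV) = 90.00° ✓; |UV| = 16.20 ✓; ∠UVJ = 111.2° ✓; |VJ| = 28.50 ✓; ∠VJQ = 84.20° ✓; |JQ| = 28.20 ✓; ∠JQZ = 134.8° ✓; |QZ| = 19.20 ✓; ∠QZA = 92.40° ✓; |ZA| = 19.20 ✗.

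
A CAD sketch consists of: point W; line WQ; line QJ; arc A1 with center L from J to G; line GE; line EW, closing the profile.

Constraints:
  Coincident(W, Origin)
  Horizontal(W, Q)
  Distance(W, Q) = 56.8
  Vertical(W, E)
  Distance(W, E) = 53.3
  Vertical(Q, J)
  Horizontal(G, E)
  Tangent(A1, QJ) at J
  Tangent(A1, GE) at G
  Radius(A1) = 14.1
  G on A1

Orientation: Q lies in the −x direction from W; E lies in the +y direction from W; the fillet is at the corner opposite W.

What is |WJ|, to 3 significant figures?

69.0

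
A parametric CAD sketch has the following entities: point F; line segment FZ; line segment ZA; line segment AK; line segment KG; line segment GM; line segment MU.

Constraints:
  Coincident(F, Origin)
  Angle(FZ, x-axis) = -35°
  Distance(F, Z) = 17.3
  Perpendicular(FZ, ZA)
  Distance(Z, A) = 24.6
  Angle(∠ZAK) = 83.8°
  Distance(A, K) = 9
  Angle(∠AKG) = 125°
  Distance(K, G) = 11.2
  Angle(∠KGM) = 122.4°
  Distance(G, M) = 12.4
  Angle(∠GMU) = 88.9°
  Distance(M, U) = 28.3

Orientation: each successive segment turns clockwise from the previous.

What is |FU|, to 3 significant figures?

37.6

∠KGM = 122.4° gives GM at 26.2° from the x-axis; with |GM| = 12.4, M = (5.63, -7.54). ∠GMU = 88.9° gives MU at -64.9° from the x-axis; with |MU| = 28.3, U = (17.6, -33.2). Then |FU| = |U − F| = 37.6.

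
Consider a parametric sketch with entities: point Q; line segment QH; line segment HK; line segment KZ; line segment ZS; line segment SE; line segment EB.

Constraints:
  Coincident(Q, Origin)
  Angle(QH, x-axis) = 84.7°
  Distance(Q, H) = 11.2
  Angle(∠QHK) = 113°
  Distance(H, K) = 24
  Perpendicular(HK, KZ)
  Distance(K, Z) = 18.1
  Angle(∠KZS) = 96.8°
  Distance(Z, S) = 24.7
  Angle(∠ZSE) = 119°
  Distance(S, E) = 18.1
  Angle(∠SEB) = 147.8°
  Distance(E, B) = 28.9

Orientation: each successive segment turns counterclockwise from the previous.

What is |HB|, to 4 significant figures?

25.95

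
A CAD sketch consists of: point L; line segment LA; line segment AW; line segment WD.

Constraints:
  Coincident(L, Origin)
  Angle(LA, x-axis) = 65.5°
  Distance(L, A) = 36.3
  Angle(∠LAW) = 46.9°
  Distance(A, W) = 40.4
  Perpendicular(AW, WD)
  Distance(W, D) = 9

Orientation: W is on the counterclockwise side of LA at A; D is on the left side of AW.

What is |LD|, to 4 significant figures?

23.45

L is at the origin; LA runs at 65.5° with length 36.3, so A = 36.3·(cos 65.5°, sin 65.5°) = (15.05, 33.03). ∠LAW = 46.9°, so AW runs at 65.5° + (180° − 46.9°) = 198.6° from the x-axis; with |AW| = 40.4, W = A + 40.4·(cos 198.6°, sin 198.6°) = (-23.24, 20.15). The perpendicularity gives WD at right angles to AW; with |WD| = 9.0 on the left of AW, D = W + 9.0·(0.3190, -0.9478) = (-20.37, 11.62). Then |LD| = |D − L| = 23.45.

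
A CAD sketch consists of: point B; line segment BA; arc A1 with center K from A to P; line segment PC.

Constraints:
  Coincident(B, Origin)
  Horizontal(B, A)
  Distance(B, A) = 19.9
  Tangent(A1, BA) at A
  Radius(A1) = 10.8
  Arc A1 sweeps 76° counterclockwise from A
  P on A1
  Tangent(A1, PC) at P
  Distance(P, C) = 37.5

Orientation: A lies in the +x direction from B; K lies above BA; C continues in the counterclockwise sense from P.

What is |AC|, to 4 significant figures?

48.67

On A1, A sits at bearing -90° from K; a 76° counterclockwise sweep puts P at bearing -14°, so P = K + 10.8·(cos -14°, sin -14°) = (30.38, 8.187). Since A1 is tangent to PC there, KP ⟂ PC, so PC runs along (−sin -14°, cos -14°); with |PC| = 37.5, C = (39.45, 44.57). Then |AC| = |C − A| = 48.67.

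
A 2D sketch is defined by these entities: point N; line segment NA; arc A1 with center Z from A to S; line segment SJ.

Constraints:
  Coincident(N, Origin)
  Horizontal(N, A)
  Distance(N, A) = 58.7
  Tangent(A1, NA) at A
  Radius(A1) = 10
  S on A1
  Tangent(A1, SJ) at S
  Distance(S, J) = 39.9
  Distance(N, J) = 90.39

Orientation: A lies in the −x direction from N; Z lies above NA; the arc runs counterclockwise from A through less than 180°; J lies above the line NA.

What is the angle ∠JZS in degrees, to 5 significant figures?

75.930°

Checks: |ZS| = 10.00 ✓; ∠(ZS, SJ) = 90.00° ✓; |SJ| = 39.90 ✓; |NJ| = 90.39 ✓.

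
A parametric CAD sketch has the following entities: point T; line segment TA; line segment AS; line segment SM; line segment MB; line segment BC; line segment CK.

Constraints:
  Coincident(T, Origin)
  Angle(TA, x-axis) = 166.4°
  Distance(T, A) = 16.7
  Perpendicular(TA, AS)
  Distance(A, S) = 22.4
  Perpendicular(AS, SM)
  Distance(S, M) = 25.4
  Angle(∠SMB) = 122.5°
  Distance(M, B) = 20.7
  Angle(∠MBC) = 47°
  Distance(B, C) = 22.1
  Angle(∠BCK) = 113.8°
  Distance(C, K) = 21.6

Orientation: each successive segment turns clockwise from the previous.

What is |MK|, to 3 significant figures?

17.3

T is at the origin; TA runs at 166.4° with length 16.7, so A = (-16.2, 3.93). TA ⟂ AS, so AS runs at 76.4°; with |AS| = 22.4, S = (-11.0, 25.7). AS ⟂ SM, so SM runs at -13.6°; with |SM| = 25.4, M = (13.7, 19.7). ∠SMB = 122.5° gives MB at -71.1° from the x-axis; with |MB| = 20.7, B = (20.4, 0.142). ∠MBC = 47.0° gives BC at 156° from the x-axis; with |BC| = 22.1, C = (0.255, 9.17). ∠BCK = 113.8° gives CK at 89.7° from the x-axis; with |CK| = 21.6, K = (0.368, 30.8). Then |MK| = |K − M| = 17.3.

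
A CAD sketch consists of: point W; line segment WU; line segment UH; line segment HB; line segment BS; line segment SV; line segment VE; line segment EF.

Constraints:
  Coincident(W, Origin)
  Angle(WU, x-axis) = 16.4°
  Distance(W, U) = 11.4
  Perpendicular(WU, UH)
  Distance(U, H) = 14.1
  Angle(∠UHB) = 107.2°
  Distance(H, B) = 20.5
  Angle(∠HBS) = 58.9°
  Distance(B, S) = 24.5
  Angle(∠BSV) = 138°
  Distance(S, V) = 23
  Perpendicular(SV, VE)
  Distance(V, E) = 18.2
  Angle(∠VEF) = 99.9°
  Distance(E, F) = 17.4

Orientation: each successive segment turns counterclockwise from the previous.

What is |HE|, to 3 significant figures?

22.0

W is at the origin; WU runs at 16.4° with length 11.4, so U = (10.9, 3.22). WU ⟂ UH, so UH runs at 106°; with |UH| = 14.1, H = (6.96, 16.7). ∠UHB = 107.2° gives HB at 179° from the x-axis; with |HB| = 20.5, B = (-13.5, 17.0). ∠HBS = 58.9° gives BS at -59.7° from the x-axis; with |BS| = 24.5, S = (-1.18, -4.12). ∠BSV = 138.0° gives SV at -17.7° from the x-axis; with |SV| = 23.0, V = (20.7, -11.1). SV is perpendicular to VE, so VE runs at 72.3°; with |VE| = 18.2, E = (26.3, 6.22). Then |HE| = |E − H| = 22.0.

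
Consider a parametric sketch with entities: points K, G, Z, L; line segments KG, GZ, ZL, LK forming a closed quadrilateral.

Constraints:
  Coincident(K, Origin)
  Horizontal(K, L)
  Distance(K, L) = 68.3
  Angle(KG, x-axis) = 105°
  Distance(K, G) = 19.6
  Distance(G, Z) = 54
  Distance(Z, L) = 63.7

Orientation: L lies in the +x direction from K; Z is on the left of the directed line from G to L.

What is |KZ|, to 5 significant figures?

65.108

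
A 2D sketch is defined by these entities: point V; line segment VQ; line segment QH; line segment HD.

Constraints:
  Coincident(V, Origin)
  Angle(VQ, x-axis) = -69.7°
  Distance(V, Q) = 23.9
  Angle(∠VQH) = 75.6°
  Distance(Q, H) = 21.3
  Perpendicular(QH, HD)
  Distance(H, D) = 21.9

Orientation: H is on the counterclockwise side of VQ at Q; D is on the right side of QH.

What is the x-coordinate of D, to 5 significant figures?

38.271

∠VQH = 75.6°, so QH runs at -69.7° + (180° − 75.6°) = 34.700° from the x-axis; with |QH| = 21.3, H = Q + 21.3·(cos 34.700°, sin 34.700°) = (25.803, -10.290). The perpendicularity gives HD at right angles to QH; with |HD| = 21.9 on the right of QH, D = H + 21.9·(0.56928, -0.82214) = (38.271, -28.295). So D.x = 38.271.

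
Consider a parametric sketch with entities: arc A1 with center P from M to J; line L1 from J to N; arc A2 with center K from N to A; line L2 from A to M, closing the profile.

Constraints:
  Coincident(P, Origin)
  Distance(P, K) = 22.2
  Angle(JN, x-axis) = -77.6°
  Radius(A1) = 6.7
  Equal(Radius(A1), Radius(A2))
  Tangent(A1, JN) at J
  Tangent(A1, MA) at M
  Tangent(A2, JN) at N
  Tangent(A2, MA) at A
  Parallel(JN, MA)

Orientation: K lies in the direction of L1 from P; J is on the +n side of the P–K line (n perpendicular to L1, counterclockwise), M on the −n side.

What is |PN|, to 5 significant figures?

23.189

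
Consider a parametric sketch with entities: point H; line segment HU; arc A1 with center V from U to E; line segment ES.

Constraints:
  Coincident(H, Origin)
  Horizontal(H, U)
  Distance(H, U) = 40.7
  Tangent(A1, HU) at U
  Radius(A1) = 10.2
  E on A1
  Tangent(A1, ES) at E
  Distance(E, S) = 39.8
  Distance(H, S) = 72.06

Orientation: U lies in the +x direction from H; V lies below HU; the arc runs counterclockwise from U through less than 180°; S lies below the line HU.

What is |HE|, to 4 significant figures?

35.45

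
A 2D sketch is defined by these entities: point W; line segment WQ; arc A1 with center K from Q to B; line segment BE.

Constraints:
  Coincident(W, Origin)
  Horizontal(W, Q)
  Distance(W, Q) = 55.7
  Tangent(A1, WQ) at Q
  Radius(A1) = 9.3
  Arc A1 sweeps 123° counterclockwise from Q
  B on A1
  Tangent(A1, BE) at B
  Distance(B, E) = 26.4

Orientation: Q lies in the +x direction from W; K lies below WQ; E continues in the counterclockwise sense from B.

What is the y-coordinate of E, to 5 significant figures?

-36.506

On A1, Q sits at bearing 90° from K; a 123° counterclockwise sweep puts B at bearing 213°, so B = K + 9.3·(cos 213°, sin 213°) = (47.900, -14.365). Tangency of A1 to BE means the radius KB is perpendicular to BE, so BE runs along (−sin 213°, cos 213°); with |BE| = 26.4, E = (62.279, -36.506). So E.y = -36.506.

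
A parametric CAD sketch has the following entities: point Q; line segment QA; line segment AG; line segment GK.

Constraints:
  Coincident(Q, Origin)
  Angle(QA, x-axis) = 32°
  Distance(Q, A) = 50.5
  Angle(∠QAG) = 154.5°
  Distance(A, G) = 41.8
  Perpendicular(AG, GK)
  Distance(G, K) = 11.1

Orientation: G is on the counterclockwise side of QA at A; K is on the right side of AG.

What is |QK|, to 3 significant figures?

93.3

Q is at the origin; QA runs at 32.0° with length 50.5, so A = 50.5·(cos 32.0°, sin 32.0°) = (42.8, 26.8). ∠QAG = 154.5°, so AG runs at 32.0° + (180° − 154.5°) = 57.5° from the x-axis; with |AG| = 41.8, G = A + 41.8·(cos 57.5°, sin 57.5°) = (65.3, 62.0). The perpendicularity gives GK at right angles to AG; with |GK| = 11.1 on the right of AG, K = G + 11.1·(0.843, -0.537) = (74.6, 56.1). Then |QK| = |K − Q| = 93.3.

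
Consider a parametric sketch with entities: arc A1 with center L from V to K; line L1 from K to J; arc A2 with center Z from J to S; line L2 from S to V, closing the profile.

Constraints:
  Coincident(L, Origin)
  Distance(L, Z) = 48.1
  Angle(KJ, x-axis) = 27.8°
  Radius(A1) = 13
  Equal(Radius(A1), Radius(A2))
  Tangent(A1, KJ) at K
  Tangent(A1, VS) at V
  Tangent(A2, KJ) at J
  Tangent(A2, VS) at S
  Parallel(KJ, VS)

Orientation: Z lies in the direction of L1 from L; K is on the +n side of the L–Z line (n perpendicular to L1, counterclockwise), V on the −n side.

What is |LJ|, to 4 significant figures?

49.83

The slot axis is L1's direction at 27.8°, so u = (cos 27.8°, sin 27.8°) = (0.8846, 0.4664) and n = (−sin 27.8°, cos 27.8°) = (-0.4664, 0.8846). L is at the origin and Z lies 48.1 along u from L, so Z = 48.1·u = (42.55, 22.43). Tangency of A1 to both parallel lines with radius 13.0 puts K and V at L ± 13.0·n: K = (-6.063, 11.50), V = (6.063, -11.50). Equal radii place J and S the same way about Z: J = Z + 13.0·n = (36.49, 33.93), S = Z − 13.0·n = (48.61, 10.93). Then |LJ| = |J − L| = 49.83.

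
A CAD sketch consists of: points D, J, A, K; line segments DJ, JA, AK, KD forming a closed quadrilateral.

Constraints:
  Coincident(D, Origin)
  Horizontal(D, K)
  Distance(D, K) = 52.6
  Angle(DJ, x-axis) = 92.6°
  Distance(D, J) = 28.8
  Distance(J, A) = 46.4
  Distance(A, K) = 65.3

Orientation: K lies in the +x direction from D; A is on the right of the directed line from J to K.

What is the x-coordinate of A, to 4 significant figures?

-10.53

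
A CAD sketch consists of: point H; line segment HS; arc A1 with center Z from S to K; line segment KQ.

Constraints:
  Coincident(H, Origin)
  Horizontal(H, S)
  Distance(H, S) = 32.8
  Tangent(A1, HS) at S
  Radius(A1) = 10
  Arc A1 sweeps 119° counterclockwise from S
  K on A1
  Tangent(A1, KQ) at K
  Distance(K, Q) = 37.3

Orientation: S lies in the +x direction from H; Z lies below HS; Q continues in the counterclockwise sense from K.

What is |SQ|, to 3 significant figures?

48.4

H is at the origin; H and S share the same y with |HS| = 32.8 and S on the +x side, so S = (32.8, 0.00). Tangency of A1 to HS means the radius ZS is perpendicular to HS, so Z = S + (0, -10) = (32.8, -10.0). On A1, S sits at bearing 90° from Z; a 119° counterclockwise sweep puts K at bearing 209°, so K = Z + 10.0·(cos 209°, sin 209°) = (24.1, -14.8). Since A1 is tangent to KQ there, ZK ⟂ KQ, so KQ runs along (−sin 209°, cos 209°); with |KQ| = 37.3, Q = (42.1, -47.5). Then |SQ| = |Q − S| = 48.4.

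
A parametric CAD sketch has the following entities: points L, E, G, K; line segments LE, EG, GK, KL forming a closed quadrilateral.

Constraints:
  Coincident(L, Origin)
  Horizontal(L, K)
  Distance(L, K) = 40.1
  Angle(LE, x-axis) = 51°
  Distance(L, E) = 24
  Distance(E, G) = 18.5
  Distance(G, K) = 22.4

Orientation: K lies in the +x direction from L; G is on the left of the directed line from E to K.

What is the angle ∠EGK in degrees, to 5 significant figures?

98.932°

Checks: |EG| = 18.50 ✓; |GK| = 22.40 ✓.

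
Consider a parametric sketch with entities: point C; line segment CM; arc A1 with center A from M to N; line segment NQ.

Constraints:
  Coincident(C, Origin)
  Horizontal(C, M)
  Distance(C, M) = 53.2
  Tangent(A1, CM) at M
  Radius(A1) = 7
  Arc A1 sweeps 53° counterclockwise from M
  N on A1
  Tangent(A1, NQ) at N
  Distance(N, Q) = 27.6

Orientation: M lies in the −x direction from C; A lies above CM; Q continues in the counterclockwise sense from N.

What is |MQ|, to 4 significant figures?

33.31

On A1, M sits at bearing -90° from A; a 53° counterclockwise sweep puts N at bearing -37°, so N = A + 7.0·(cos -37°, sin -37°) = (-47.61, 2.787). The tangent condition forces AN to be normal to NQ, so NQ runs along (−sin -37°, cos -37°); with |NQ| = 27.6, Q = (-31.00, 24.83). Then |MQ| = |Q − M| = 33.31.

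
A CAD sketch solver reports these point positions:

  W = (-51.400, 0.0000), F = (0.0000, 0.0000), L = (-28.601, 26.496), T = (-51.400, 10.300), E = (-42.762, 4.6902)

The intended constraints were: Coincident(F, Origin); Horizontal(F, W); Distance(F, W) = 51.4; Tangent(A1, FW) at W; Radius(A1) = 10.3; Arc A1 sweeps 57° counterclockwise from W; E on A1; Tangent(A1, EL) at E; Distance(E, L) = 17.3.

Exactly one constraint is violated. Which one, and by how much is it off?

Distance(E, L) = 17.3 — off by 8.70.

F = (0.00, 0.00) ✓; F.y = 0.00, W.y = 0.00 ✓; |FW| = 51.40 ✓; ∠(TW, WF) = 90.00° ✓; |TW| = 10.30 ✓; bearing(T→E) − bearing(T→W) = 57.00° ✓; |TE| = 10.30 ✓; ∠(TE, EL) = 90.00° ✓; |EL| = 26.00 ✗.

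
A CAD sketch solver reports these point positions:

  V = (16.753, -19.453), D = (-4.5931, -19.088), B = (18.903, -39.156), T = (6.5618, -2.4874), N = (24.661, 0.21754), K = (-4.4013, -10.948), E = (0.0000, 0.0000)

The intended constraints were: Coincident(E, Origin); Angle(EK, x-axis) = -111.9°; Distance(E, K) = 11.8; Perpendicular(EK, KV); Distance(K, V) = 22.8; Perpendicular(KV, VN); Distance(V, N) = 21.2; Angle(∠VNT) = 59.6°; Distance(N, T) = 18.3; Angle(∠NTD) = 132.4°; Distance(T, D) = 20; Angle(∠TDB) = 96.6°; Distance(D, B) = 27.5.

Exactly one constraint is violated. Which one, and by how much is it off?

Distance(D, B) = 27.5 — off by 3.40.

E = (0.00, 0.00) ✓; EK at -111.9° ✓; |EK| = 11.80 ✓; ∠(EK, KV) = 90.00° ✓; |KV| = 22.80 ✓; ∠(KV, VN) = 90.00° ✓; |VN| = 21.20 ✓; ∠VNT = 59.60° ✓; |NT| = 18.30 ✓; ∠NTD = 132.4° ✓; |TD| = 20.00 ✓; ∠TDB = 96.60° ✓; |DB| = 30.90 ✗.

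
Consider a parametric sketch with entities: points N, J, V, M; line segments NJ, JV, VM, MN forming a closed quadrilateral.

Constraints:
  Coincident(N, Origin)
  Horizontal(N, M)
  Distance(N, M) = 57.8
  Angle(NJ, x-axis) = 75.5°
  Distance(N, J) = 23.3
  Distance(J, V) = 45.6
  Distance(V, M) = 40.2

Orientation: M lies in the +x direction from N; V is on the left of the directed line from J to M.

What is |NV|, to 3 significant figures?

62.2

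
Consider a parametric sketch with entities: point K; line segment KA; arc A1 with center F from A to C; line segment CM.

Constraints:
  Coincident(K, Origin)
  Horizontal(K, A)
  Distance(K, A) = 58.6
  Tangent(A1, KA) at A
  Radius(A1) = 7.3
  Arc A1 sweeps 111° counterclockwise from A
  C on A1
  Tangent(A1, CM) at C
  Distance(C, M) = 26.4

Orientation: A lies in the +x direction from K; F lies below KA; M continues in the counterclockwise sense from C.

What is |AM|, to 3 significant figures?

34.7

K is at the origin; K and A share the same y with |KA| = 58.6 and A on the +x side, so A = (58.6, 0.00). A1 meets KA tangentially, so FA is at right angles to KA, so F = A + (0, -7.3) = (58.6, -7.30). On A1, A sits at bearing 90° from F; a 111° counterclockwise sweep puts C at bearing 201°, so C = F + 7.3·(cos 201°, sin 201°) = (51.8, -9.92). A1 meets CM tangentially, so FC is at right angles to CM, so CM runs along (−sin 201°, cos 201°); with |CM| = 26.4, M = (61.2, -34.6). Then |AM| = |M − A| = 34.7.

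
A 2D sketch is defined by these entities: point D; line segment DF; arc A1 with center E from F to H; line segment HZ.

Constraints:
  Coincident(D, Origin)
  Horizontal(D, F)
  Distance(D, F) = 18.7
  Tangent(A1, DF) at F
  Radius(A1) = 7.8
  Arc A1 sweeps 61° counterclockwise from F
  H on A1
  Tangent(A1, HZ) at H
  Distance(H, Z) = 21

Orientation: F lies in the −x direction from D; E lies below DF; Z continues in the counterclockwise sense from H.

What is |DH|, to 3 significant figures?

25.8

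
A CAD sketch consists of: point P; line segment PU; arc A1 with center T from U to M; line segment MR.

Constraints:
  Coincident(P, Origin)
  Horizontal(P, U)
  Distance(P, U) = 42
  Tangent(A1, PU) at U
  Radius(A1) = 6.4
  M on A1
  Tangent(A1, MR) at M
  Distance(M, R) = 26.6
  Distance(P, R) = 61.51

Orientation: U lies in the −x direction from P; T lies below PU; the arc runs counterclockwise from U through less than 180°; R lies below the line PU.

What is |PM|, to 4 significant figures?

48.60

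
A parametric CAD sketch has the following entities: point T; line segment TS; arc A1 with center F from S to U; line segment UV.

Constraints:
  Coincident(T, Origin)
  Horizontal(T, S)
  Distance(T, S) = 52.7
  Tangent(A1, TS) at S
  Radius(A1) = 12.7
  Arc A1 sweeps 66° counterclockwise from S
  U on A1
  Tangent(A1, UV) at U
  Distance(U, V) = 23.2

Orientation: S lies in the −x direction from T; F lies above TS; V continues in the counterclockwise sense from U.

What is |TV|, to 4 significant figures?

42.75

T is at the origin; T and S share the same y with |TS| = 52.7 and S on the −x side, so S = (-52.70, 0.000). Since A1 is tangent to TS there, FS ⟂ TS, so F = S + (0, 12.7) = (-52.70, 12.70). On A1, S sits at bearing -90° from F; a 66° counterclockwise sweep puts U at bearing -24°, so U = F + 12.7·(cos -24°, sin -24°) = (-41.10, 7.534). Tangency of A1 to UV means the radius FU is perpendicular to UV, so UV runs along (−sin -24°, cos -24°); with |UV| = 23.2, V = (-31.66, 28.73). Then |TV| = |V − T| = 42.75.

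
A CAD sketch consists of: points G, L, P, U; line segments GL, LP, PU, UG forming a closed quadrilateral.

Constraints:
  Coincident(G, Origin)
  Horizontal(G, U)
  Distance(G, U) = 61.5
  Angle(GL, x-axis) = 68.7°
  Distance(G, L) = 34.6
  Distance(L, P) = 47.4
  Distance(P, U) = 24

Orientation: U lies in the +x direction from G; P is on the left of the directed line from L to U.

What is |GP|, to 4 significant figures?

63.87

G is at the origin; G and U share the same y with |GU| = 61.5 and U in +x, so U = (61.5, 0). GL runs at 68.7° with |GL| = 34.6, so L = (12.57, 32.24). P is determined by |LP| = 47.4 and |PU| = 24.0 together: it lies at the intersection of circle(L, 47.4) and circle(U, 24.0). With |LU| = 58.60, the foot of the radical line on LU is 43.55 from L and the perpendicular offset is √(47.4² − 43.55²) = 18.70. Taking the left-of-LU solution: P = (59.23, 23.89).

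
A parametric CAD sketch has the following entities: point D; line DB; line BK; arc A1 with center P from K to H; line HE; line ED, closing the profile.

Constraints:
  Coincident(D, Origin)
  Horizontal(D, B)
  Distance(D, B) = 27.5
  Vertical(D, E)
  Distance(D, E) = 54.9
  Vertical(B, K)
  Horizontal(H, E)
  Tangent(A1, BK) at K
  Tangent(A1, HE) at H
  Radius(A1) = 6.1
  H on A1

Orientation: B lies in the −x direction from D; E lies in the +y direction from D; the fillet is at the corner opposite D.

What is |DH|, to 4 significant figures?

58.92

D is at the origin; D and B share the same y with |DB| = 27.5 and B on the −x side, so B = (-27.50, 0.000). DE is vertical with |DE| = 54.9 and E on the +y side, so E = (0.000, 54.90). The virtual corner opposite D is at (-27.50, 54.90). Tangency of A1 to BK means the radius PK is perpendicular to BK and since A1 is tangent to HE there, PH ⟂ HE, with radius 6.1, so the center P sits 6.1 in from both sides at P = (-21.40, 48.80). That places the tangent points at K = (-27.50, 48.80) on BK and H = (-21.40, 54.90) on HE. Then |DH| = |H − D| = 58.92.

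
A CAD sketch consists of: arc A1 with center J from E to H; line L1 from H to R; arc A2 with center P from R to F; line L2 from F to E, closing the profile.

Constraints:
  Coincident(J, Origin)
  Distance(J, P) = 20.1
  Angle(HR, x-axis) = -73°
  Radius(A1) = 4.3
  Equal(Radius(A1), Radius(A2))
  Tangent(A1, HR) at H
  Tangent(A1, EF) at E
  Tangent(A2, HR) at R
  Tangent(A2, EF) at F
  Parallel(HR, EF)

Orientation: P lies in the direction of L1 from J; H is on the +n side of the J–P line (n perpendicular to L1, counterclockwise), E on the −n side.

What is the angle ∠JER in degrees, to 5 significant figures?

66.836°

The slot axis is L1's direction at -73.0°, so u = (cos -73.0°, sin -73.0°) = (0.29237, -0.95630) and n = (−sin -73.0°, cos -73.0°) = (0.95630, 0.29237). J is at the origin and P lies 20.1 along u from J, so P = 20.1·u = (5.8767, -19.222). Tangency of A1 to both parallel lines with radius 4.3 puts H and E at J ± 4.3·n: H = (4.1121, 1.2572), E = (-4.1121, -1.2572). Equal radii place R and F the same way about P: R = P + 4.3·n = (9.9888, -17.965), F = P − 4.3·n = (1.7646, -20.479). Then cos ∠JER = EJ·ER / (|EJ||ER|), giving 66.836°.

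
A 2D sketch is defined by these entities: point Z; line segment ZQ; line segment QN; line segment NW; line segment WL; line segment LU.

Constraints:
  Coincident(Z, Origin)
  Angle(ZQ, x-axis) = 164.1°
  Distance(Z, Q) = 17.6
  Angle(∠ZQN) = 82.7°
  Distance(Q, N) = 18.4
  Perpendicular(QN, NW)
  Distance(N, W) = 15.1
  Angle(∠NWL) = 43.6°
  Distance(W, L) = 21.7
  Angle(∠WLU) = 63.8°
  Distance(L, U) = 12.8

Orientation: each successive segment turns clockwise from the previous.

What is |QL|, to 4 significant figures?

3.490

Z is at the origin; ZQ runs at 164.1° with length 17.6, so Q = (-16.93, 4.822). ∠ZQN = 82.7° gives QN at 66.80° from the x-axis; with |QN| = 18.4, N = (-9.678, 21.73). QN ⟂ NW, so NW runs at -23.20°; with |NW| = 15.1, W = (4.201, 15.79). ∠NWL = 43.6° gives WL at -159.6° from the x-axis; with |WL| = 21.7, L = (-16.14, 8.221). Then |QL| = |L − Q| = 3.490.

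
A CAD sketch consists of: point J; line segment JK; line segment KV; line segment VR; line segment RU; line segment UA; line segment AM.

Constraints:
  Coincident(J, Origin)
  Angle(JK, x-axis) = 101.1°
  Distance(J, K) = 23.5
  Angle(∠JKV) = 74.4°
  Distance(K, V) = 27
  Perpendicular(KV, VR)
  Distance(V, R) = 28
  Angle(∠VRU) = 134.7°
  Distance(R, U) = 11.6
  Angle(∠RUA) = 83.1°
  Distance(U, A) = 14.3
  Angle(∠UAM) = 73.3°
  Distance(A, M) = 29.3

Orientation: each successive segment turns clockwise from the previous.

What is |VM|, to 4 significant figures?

17.65

∠RUA = 83.1° gives UA at 123.3° from the x-axis; with |UA| = 14.3, A = (3.485, -2.507). ∠UAM = 73.3° gives AM at 16.60° from the x-axis; with |AM| = 29.3, M = (31.56, 5.864). Then |VM| = |M − V| = 17.65.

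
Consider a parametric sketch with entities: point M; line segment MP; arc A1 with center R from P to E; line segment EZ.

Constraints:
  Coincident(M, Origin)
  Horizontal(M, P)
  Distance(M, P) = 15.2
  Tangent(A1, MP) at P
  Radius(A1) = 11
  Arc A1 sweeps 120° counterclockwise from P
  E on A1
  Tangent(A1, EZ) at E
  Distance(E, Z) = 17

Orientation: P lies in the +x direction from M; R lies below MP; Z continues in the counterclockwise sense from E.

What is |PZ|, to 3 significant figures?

31.2

M is at the origin; MP is horizontal with |MP| = 15.2 and P on the +x side, so P = (15.2, 0.00). Tangency of A1 to MP means the radius RP is perpendicular to MP, so R = P + (0, -11) = (15.2, -11.0). On A1, P sits at bearing 90° from R; a 120° counterclockwise sweep puts E at bearing 210°, so E = R + 11.0·(cos 210°, sin 210°) = (5.67, -16.5). The tangent condition forces RE to be normal to EZ, so EZ runs along (−sin 210°, cos 210°); with |EZ| = 17.0, Z = (14.2, -31.2). Then |PZ| = |Z − P| = 31.2.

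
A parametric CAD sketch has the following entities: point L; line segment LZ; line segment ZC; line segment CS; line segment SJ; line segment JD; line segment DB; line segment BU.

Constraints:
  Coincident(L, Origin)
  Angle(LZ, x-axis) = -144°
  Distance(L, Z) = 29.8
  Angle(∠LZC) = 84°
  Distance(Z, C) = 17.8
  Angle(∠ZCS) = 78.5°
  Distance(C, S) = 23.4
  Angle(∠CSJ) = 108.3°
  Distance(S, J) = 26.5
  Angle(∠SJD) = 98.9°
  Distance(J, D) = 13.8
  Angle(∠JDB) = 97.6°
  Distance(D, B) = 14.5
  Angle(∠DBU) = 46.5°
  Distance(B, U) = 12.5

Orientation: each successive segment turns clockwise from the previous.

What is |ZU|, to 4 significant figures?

20.38

∠JDB = 97.6° gives DB at 143.3° from the x-axis; with |DB| = 14.5, B = (-16.21, -17.11). ∠DBU = 46.5° gives BU at 9.800° from the x-axis; with |BU| = 12.5, U = (-3.890, -14.98). Then |ZU| = |U − Z| = 20.38.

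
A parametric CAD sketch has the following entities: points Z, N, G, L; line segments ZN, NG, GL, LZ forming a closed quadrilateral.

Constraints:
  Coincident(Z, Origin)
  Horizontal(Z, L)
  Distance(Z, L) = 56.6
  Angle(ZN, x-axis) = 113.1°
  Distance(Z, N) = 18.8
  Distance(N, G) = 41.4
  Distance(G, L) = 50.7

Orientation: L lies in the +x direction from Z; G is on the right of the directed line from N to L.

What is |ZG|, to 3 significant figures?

22.6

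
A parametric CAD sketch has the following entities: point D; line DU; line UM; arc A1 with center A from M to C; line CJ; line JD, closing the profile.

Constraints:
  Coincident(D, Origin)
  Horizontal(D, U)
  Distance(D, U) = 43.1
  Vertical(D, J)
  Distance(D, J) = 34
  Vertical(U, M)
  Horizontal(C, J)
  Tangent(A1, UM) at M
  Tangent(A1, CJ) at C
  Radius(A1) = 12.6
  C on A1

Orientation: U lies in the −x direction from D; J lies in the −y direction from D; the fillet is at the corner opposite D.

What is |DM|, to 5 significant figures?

48.120

The virtual corner opposite D is at (-43.100, -34.000). Tangency of A1 to UM means the radius AM is perpendicular to UM and A1 meets CJ tangentially, so AC is at right angles to CJ, with radius 12.6, so the center A sits 12.6 in from both sides at A = (-30.500, -21.400). That places the tangent points at M = (-43.100, -21.400) on UM and C = (-30.500, -34.000) on CJ. Then |DM| = |M − D| = 48.120.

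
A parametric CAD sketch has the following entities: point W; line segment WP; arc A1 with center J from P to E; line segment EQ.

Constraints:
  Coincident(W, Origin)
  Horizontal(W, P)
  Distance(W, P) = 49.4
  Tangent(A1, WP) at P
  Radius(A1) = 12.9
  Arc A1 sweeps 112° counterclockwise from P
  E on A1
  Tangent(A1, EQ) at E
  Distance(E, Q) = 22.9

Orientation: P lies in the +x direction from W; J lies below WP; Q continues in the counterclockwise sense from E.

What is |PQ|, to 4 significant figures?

39.11

On A1, P sits at bearing 90° from J; a 112° counterclockwise sweep puts E at bearing 202°, so E = J + 12.9·(cos 202°, sin 202°) = (37.44, -17.73). Since A1 is tangent to EQ there, JE ⟂ EQ, so EQ runs along (−sin 202°, cos 202°); with |EQ| = 22.9, Q = (46.02, -38.96). Then |PQ| = |Q − P| = 39.11.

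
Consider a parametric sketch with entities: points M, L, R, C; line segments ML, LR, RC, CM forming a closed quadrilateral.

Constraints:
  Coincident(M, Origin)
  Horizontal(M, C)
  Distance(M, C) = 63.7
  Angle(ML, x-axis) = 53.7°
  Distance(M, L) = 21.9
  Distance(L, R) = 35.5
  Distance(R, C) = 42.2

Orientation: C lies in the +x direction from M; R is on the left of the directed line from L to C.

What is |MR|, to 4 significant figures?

56.48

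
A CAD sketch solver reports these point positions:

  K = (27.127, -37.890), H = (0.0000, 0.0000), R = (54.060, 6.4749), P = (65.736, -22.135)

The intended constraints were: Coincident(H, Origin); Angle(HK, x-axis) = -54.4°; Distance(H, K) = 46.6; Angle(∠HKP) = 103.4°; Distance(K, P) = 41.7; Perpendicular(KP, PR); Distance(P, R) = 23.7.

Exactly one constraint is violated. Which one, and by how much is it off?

Distance(P, R) = 23.7 — off by 7.20.

H = (0.00, 0.00) ✓; HK at -54.40° ✓; |HK| = 46.60 ✓; ∠HKP = 103.4° ✓; |KP| = 41.70 ✓; ∠(KP, PR) = 90.00° ✓; |PR| = 30.90 ✗.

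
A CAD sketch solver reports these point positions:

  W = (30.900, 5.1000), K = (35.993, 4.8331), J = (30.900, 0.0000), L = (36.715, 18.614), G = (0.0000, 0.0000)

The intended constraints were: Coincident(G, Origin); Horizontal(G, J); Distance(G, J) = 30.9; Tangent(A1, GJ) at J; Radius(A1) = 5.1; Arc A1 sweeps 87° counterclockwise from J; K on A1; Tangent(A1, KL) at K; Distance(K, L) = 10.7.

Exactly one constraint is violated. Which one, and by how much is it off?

Distance(K, L) = 10.7 — off by 3.10.

G = (0.00, 0.00) ✓; G.y = 0.00, J.y = 0.00 ✓; |GJ| = 30.90 ✓; ∠(WJ, JG) = 90.00° ✓; |WJ| = 5.100 ✓; bearing(W→K) − bearing(W→J) = 87.00° ✓; |WK| = 5.100 ✓; ∠(WK, KL) = 90.00° ✓; |KL| = 13.80 ✗.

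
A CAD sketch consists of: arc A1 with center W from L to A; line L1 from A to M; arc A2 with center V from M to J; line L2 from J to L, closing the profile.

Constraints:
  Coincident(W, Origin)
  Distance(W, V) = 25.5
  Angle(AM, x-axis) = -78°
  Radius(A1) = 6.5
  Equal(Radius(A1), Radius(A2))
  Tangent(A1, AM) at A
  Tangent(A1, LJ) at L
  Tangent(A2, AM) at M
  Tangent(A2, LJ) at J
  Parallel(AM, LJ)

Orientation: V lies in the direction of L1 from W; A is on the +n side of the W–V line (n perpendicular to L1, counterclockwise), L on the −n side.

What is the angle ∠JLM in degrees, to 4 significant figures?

27.01°

The slot axis is L1's direction at -78.0°, so u = (cos -78.0°, sin -78.0°) = (0.2079, -0.9781) and n = (−sin -78.0°, cos -78.0°) = (0.9781, 0.2079). W is at the origin and V lies 25.5 along u from W, so V = 25.5·u = (5.302, -24.94). Tangency of A1 to both parallel lines with radius 6.5 puts A and L at W ± 6.5·n: A = (6.358, 1.351), L = (-6.358, -1.351). Equal radii place M and J the same way about V: M = V + 6.5·n = (11.66, -23.59), J = V − 6.5·n = (-1.056, -26.29). Then cos ∠JLM = LJ·LM / (|LJ||LM|), giving 27.01°.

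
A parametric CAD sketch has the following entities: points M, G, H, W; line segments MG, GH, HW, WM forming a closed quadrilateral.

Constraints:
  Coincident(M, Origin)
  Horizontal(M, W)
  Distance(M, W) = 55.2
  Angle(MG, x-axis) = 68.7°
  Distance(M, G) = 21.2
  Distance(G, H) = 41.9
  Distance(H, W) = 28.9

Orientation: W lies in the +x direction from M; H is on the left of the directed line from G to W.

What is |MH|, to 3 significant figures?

56.3

M is at the origin; MW is horizontal with |MW| = 55.2 and W in +x, so W = (55.2, 0). MG runs at 68.7° with |MG| = 21.2, so G = (7.70, 19.8). H is determined by |GH| = 41.9 and |HW| = 28.9 together: it lies at the intersection of circle(G, 41.9) and circle(W, 28.9). With |GW| = 51.4, the foot of the radical line on GW is 34.7 from G and the perpendicular offset is √(41.9² − 34.7²) = 23.5. Taking the left-of-GW solution: H = (48.7, 28.2).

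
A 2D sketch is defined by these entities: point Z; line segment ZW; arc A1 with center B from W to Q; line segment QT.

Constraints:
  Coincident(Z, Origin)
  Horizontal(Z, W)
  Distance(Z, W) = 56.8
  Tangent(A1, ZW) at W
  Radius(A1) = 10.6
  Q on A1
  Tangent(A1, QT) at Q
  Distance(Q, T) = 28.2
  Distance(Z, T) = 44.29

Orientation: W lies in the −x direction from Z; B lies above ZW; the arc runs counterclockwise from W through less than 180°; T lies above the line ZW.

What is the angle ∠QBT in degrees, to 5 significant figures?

69.399°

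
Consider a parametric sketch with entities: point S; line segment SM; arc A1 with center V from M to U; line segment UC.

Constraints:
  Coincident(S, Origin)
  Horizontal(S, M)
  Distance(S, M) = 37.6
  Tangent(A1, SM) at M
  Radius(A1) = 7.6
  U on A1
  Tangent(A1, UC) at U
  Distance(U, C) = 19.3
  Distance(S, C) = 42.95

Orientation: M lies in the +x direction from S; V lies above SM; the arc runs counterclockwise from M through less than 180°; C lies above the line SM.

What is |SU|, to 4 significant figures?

45.43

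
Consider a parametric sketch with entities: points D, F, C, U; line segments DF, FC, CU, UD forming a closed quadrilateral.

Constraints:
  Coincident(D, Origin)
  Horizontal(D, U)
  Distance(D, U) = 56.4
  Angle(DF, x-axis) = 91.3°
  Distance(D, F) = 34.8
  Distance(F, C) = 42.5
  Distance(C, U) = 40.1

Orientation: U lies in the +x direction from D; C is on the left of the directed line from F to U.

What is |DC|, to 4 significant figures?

55.89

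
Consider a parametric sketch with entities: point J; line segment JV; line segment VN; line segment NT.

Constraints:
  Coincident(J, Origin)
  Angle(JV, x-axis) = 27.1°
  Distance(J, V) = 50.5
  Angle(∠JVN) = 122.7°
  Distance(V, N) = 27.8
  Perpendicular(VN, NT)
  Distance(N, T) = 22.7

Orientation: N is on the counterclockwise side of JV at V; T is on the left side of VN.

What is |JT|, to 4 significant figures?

58.53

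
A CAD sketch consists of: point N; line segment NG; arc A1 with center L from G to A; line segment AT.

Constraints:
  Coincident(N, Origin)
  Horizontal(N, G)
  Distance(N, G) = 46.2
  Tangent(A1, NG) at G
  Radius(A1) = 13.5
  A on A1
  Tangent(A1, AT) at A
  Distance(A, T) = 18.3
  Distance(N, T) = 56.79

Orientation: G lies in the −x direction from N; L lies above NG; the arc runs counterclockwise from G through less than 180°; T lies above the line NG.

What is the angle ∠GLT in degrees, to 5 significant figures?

174.01°

Checks: ∠(LG, GN) = 90.00° ✓; |LG| = 13.50 ✓; |LA| = 13.50 ✓; ∠(LA, AT) = 90.00° ✓; |AT| = 18.30 ✓; |NT| = 56.79 ✓.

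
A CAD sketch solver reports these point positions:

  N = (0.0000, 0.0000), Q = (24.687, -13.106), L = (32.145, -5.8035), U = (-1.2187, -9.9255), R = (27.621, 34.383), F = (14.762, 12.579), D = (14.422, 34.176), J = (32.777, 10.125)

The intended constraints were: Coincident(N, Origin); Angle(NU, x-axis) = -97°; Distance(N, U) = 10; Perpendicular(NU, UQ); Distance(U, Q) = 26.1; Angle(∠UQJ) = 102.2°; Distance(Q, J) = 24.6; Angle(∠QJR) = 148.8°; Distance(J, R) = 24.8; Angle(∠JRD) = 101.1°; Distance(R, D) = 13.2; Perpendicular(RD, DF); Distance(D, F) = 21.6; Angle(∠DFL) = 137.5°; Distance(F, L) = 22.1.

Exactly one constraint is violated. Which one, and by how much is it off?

Distance(F, L) = 22.1 — off by 3.20.

N = (0.00, 0.00) ✓; NU at -97.00° ✓; |NU| = 10.00 ✓; ∠(NU, UQ) = 90.00° ✓; |UQ| = 26.10 ✓; ∠UQJ = 102.2° ✓; |QJ| = 24.60 ✓; ∠QJR = 148.8° ✓; |JR| = 24.80 ✓; ∠JRD = 101.1° ✓; |RD| = 13.20 ✓; ∠(RD, DF) = 90.00° ✓; |DF| = 21.60 ✓; ∠DFL = 137.5° ✓; |FL| = 25.30 ✗.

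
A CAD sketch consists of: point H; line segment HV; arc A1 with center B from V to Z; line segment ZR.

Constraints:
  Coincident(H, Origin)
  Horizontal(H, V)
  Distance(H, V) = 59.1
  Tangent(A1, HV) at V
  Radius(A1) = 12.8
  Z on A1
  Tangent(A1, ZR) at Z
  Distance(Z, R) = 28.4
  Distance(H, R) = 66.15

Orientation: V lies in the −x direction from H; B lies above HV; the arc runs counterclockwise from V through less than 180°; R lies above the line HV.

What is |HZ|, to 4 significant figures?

48.68

H is at the origin; HV is horizontal with |HV| = 59.1 and V on the −x side, so V = (-59.10, 0.000). A1 meets HV tangentially, so BV is at right angles to HV, so B = V + (0, 12.8) = (-59.10, 12.80). Since BZ ⟂ ZR (tangency), |BR| = √(12.8² + 28.4²) = 31.15 regardless of where Z sits on A1. So R lies on both circle(H, 66.15) and circle(B, 31.15); the above-HV intersection is R = (-50.49, 42.74). Z is the foot of the tangent from R: Z = (-46.43, 14.63).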